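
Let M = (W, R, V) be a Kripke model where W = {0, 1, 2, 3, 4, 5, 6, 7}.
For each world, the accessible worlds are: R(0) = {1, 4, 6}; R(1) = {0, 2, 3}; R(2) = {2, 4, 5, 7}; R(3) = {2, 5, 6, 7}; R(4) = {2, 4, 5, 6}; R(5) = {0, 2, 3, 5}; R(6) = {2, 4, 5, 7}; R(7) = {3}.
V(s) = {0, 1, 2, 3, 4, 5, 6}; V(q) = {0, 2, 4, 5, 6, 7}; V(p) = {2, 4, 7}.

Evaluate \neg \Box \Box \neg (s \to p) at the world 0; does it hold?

Yes

At 0: \Box \Box \neg (s \to p) is false, so \neg \Box \Box \neg (s \to p) is true.
  At 0: \Box \Box \neg (s \to p) requires \Box \neg (s \to p) at every successor {1, 4, 6}.
    \Box \neg (s \to p) fails at 1, so \Box \Box \neg (s \to p) is false at 0.
      At 1: \Box \neg (s \to p) requires \neg (s \to p) at every successor {0, 2, 3}.
        \neg (s \to p) fails at 2, so \Box \neg (s \to p) is false at 1.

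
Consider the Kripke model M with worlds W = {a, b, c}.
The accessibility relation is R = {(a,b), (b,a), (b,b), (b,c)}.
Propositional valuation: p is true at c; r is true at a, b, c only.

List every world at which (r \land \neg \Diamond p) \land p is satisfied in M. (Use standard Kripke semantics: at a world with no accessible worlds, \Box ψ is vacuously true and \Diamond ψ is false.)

Recall that \Diamond ψ holds at a world iff ψ holds at some accessible world.
Let φ = (r \land \neg \Diamond p) \land p. Evaluate φ at each world:
  a (successors {b}): φ is false.
  b (successors {a, b, c}): φ is false.
  c (successors ∅): φ is true.
For instance, at a:
  At a: r \land \neg \Diamond p is true, p is false, so (r \land \neg \Diamond p) \land p is false.
    At a: r is true, \neg \Diamond p is true, so r \land \neg \Diamond p is true.
      At a: \Diamond p is false, so \neg \Diamond p is true.
Satisfying worlds: {c}

c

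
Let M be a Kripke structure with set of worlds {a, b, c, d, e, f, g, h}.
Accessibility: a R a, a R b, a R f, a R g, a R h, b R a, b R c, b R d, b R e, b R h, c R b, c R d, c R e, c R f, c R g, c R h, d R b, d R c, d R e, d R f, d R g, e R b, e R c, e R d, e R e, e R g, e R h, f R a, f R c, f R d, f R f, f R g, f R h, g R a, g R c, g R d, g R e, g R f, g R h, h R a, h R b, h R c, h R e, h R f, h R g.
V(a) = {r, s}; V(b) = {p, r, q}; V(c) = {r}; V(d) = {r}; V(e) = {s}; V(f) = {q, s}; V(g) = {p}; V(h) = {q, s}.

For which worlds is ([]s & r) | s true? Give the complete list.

a, e, f, h

Let φ = ([]s & r) | s. Evaluate φ at each world:
  a (successors {a, b, f, g, h}): φ is true.
  b (successors {a, c, d, e, h}): φ is false.
  c (successors {b, d, e, f, g, h}): φ is false.
  d (successors {b, c, e, f, g}): φ is false.
  e (successors {b, c, d, e, g, h}): φ is true.
  f (successors {a, c, d, f, g, h}): φ is true.
  g (successors {a, c, d, e, f, h}): φ is false.
  h (successors {a, b, c, e, f, g}): φ is true.
For instance, at c:
  At c: []s & r is false, s is false, so ([]s & r) | s is false.
    At c: []s is false, r is true, so []s & r is false.
      At c: []s requires s at every successor {b, d, e, f, g, h}.
        s fails at b, so []s is false at c.
Satisfying worlds: {a, e, f, h}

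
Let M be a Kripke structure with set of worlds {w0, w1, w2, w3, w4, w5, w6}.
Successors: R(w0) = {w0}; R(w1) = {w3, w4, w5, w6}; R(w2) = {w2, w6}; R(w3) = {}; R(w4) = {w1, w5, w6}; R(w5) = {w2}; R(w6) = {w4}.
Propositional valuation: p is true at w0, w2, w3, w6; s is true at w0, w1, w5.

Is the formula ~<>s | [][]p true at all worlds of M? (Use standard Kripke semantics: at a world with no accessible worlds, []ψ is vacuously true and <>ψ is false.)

Let φ = ~<>s | [][]p. Evaluate φ at each world:
  w0 (successors {w0}): φ is true.
  w1 (successors {w3, w4, w5, w6}): φ is false.
  w2 (successors {w2, w6}): φ is true.
  w3 (successors ∅): φ is true.
  w4 (successors {w1, w5, w6}): φ is false.
  w5 (successors {w2}): φ is true.
  w6 (successors {w4}): φ is true.
Detail at w1 (counterexample):
  At w1: ~<>s is false, [][]p is false, so ~<>s | [][]p is false.
    At w1: <>s is true, so ~<>s is false.
      At w1: <>s requires s at some successor in {w3, w4, w5, w6}.
        s holds at w5, so <>s is true at w1.
    At w1: [][]p requires []p at every successor {w3, w4, w5, w6}.
      []p fails at w4, so [][]p is false at w1.

No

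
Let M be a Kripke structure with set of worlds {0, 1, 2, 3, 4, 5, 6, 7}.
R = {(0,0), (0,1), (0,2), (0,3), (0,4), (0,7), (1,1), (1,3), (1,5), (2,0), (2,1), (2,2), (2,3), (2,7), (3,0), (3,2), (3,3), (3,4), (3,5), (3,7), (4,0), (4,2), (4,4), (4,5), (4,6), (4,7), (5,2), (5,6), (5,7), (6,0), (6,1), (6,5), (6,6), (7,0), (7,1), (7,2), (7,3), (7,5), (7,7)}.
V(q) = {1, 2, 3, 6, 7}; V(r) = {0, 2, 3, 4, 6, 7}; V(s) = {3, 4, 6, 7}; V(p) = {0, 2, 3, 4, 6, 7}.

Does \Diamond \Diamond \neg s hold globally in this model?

Let φ = \Diamond \Diamond \neg s. Evaluate φ at each world:
  0 (successors {0, 1, 2, 3, 4, 7}): φ is true.
  1 (successors {1, 3, 5}): φ is true.
  2 (successors {0, 1, 2, 3, 7}): φ is true.
  3 (successors {0, 2, 3, 4, 5, 7}): φ is true.
  4 (successors {0, 2, 4, 5, 6, 7}): φ is true.
  5 (successors {2, 6, 7}): φ is true.
  6 (successors {0, 1, 5, 6}): φ is true.
  7 (successors {0, 1, 2, 3, 5, 7}): φ is true.
For instance, at 3:
  At 3: \Diamond \Diamond \neg s requires \Diamond \neg s at some successor in {0, 2, 3, 4, 5, 7}.
    \Diamond \neg s holds at 0, so \Diamond \Diamond \neg s is true at 3.
      At 0: \Diamond \neg s requires \neg s at some successor in {0, 1, 2, 3, 4, 7}.
        \neg s holds at 0, so \Diamond \neg s is true at 0.

Yes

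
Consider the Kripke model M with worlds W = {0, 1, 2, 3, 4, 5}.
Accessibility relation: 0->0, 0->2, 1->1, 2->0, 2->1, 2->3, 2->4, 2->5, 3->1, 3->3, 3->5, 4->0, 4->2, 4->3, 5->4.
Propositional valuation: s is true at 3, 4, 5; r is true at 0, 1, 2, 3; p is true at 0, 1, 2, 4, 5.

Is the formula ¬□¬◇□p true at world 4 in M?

Yes

At 4: □¬◇□p is false, so ¬□¬◇□p is true.
  At 4: □¬◇□p requires ¬◇□p at every successor {0, 2, 3}.
    ¬◇□p fails at 0, so □¬◇□p is false at 4.
      At 0: ◇□p is true, so ¬◇□p is false.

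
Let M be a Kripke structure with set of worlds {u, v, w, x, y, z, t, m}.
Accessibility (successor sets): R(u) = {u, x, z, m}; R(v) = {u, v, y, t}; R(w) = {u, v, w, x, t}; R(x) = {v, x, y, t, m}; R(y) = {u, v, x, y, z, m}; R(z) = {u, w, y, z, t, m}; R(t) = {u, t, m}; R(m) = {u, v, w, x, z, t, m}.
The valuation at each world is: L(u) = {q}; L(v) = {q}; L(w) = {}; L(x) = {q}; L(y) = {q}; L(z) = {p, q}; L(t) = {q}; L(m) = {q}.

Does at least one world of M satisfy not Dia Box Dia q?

No

Let φ = not Dia Box Dia q. Evaluate φ at each world:
  u (successors {u, x, z, m}): φ is false.
  v (successors {u, v, y, t}): φ is false.
  w (successors {u, v, w, x, t}): φ is false.
  x (successors {v, x, y, t, m}): φ is false.
  y (successors {u, v, x, y, z, m}): φ is false.
  z (successors {u, w, y, z, t, m}): φ is false.
  t (successors {u, t, m}): φ is false.
  m (successors {u, v, w, x, z, t, m}): φ is false.
For instance, at w:
  At w: Dia Box Dia q is true, so not Dia Box Dia q is false.
    At w: Dia Box Dia q requires Box Dia q at some successor in {u, v, w, x, t}.
      Box Dia q holds at u, so Dia Box Dia q is true at w.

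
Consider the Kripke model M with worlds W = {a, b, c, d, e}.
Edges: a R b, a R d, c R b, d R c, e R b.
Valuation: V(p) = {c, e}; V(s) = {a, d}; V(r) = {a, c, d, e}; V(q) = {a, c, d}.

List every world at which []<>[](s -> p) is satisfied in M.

b, d

Let φ = []<>[](s -> p). Evaluate φ at each world:
  a (successors {b, d}): φ is false.
  b (successors ∅): φ is true.
  c (successors {b}): φ is false.
  d (successors {c}): φ is true.
  e (successors {b}): φ is false.
For instance, at a:
  At a: []<>[](s -> p) requires <>[](s -> p) at every successor {b, d}.
    <>[](s -> p) fails at b, so []<>[](s -> p) is false at a.
      At b: no accessible worlds, so <>[](s -> p) is false.
Satisfying worlds: {b, d}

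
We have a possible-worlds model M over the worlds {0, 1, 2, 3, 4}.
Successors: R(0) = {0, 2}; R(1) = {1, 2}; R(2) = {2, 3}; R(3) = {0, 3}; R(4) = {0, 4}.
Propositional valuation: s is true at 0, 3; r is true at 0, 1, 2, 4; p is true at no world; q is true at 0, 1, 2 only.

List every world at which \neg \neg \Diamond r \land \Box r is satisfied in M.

Let φ = \neg \neg \Diamond r \land \Box r. Evaluate φ at each world:
  0 (successors {0, 2}): φ is true.
  1 (successors {1, 2}): φ is true.
  2 (successors {2, 3}): φ is false.
  3 (successors {0, 3}): φ is false.
  4 (successors {0, 4}): φ is true.
For instance, at 2:
  At 2: \neg \neg \Diamond r is true, \Box r is false, so \neg \neg \Diamond r \land \Box r is false.
    At 2: \neg \Diamond r is false, so \neg \neg \Diamond r is true.
      At 2: \Diamond r is true, so \neg \Diamond r is false.
    At 2: \Box r requires r at every successor {2, 3}.
      r fails at 3, so \Box r is false at 2.
Satisfying worlds: {0, 1, 4}

0, 1, 4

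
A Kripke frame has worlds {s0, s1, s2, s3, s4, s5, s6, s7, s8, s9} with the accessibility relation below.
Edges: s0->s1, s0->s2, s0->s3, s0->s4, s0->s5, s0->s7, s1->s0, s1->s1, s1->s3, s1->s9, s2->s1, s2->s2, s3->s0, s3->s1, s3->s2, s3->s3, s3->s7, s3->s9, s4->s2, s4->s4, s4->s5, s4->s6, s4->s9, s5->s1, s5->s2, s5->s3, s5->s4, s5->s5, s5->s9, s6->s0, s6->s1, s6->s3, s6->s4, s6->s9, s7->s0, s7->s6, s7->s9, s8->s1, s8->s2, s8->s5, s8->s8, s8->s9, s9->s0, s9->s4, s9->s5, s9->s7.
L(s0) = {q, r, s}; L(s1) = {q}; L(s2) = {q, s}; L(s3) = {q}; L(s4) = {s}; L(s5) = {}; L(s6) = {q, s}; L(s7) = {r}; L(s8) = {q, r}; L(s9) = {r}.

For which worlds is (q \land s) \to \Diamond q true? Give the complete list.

s0, s1, s2, s3, s4, s5, s6, s7, s8, s9

Let φ = (q \land s) \to \Diamond q. Evaluate φ at each world:
  s0 (successors {s1, s2, s3, s4, s5, s7}): φ is true.
  s1 (successors {s0, s1, s3, s9}): φ is true.
  s2 (successors {s1, s2}): φ is true.
  s3 (successors {s0, s1, s2, s3, s7, s9}): φ is true.
  s4 (successors {s2, s4, s5, s6, s9}): φ is true.
  s5 (successors {s1, s2, s3, s4, s5, s9}): φ is true.
  s6 (successors {s0, s1, s3, s4, s9}): φ is true.
  s7 (successors {s0, s6, s9}): φ is true.
  s8 (successors {s1, s2, s5, s8, s9}): φ is true.
  s9 (successors {s0, s4, s5, s7}): φ is true.
For instance, at s3:
  At s3: q \land s is false, \Diamond q is true, so (q \land s) \to \Diamond q is true.
    At s3: \Diamond q requires q at some successor in {s0, s1, s2, s3, s7, s9}.
      q holds at s0, so \Diamond q is true at s3.
Satisfying worlds: {s0, s1, s2, s3, s4, s5, s6, s7, s8, s9}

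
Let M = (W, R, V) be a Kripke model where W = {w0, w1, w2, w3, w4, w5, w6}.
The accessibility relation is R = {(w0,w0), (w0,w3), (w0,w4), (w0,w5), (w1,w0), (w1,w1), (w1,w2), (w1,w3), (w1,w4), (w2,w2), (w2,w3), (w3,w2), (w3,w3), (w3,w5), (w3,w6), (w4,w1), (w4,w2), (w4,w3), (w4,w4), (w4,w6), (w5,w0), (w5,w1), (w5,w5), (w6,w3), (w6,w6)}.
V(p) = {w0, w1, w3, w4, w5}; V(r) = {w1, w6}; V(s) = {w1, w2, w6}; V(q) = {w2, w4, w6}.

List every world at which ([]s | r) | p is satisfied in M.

Let φ = ([]s | r) | p. Evaluate φ at each world:
  w0 (successors {w0, w3, w4, w5}): φ is true.
  w1 (successors {w0, w1, w2, w3, w4}): φ is true.
  w2 (successors {w2, w3}): φ is false.
  w3 (successors {w2, w3, w5, w6}): φ is true.
  w4 (successors {w1, w2, w3, w4, w6}): φ is true.
  w5 (successors {w0, w1, w5}): φ is true.
  w6 (successors {w3, w6}): φ is true.
For instance, at w0:
  At w0: []s | r is false, p is true, so ([]s | r) | p is true.
    At w0: []s is false, r is false, so []s | r is false.
      At w0: []s requires s at every successor {w0, w3, w4, w5}.
        s fails at w0, so []s is false at w0.
Satisfying worlds: {w0, w1, w3, w4, w5, w6}

w0, w1, w3, w4, w5, w6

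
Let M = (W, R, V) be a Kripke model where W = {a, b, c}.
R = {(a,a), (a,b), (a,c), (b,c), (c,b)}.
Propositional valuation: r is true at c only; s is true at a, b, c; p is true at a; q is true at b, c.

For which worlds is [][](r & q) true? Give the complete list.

Let φ = [][](r & q). Evaluate φ at each world:
  a (successors {a, b, c}): φ is false.
  b (successors {c}): φ is false.
  c (successors {b}): φ is true.
For instance, at b:
  At b: [][](r & q) requires [](r & q) at every successor {c}.
    [](r & q) fails at c, so [][](r & q) is false at b.
      At c: [](r & q) requires r & q at every successor {b}.
        r & q fails at b, so [](r & q) is false at c.
Satisfying worlds: {c}

c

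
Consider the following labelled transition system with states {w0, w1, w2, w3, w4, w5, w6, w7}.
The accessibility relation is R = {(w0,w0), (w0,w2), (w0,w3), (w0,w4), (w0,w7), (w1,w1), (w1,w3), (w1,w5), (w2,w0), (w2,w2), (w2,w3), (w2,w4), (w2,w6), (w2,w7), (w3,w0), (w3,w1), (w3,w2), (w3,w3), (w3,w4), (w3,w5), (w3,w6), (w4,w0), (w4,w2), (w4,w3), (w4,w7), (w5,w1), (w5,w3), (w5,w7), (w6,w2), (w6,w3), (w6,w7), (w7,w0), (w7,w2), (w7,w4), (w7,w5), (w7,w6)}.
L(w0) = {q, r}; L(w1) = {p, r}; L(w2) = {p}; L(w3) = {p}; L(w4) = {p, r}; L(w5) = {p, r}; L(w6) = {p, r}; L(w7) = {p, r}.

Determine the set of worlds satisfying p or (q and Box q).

w1, w2, w3, w4, w5, w6, w7

Let φ = p or (q and Box q). Evaluate φ at each world:
  w0 (successors {w0, w2, w3, w4, w7}): φ is false.
  w1 (successors {w1, w3, w5}): φ is true.
  w2 (successors {w0, w2, w3, w4, w6, w7}): φ is true.
  w3 (successors {w0, w1, w2, w3, w4, w5, w6}): φ is true.
  w4 (successors {w0, w2, w3, w7}): φ is true.
  w5 (successors {w1, w3, w7}): φ is true.
  w6 (successors {w2, w3, w7}): φ is true.
  w7 (successors {w0, w2, w4, w5, w6}): φ is true.
For instance, at w2:
  At w2: p is true, q and Box q is false, so p or (q and Box q) is true.
    At w2: q is false, Box q is false, so q and Box q is false.
      At w2: Box q requires q at every successor {w0, w2, w3, w4, w6, w7}.
        q fails at w2, so Box q is false at w2.
Satisfying worlds: {w1, w2, w3, w4, w5, w6, w7}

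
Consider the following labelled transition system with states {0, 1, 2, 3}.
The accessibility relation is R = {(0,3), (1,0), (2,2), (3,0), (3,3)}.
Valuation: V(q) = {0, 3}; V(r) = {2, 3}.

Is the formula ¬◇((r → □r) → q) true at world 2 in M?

Recall that □ψ holds at a world iff ψ holds at every accessible world, and ◇ψ holds iff ψ holds at some accessible world.
At 2: ◇((r → □r) → q) is false, so ¬◇((r → □r) → q) is true.
  At 2: ◇((r → □r) → q) requires (r → □r) → q at some successor in {2}.
    At 2: (r → □r) → q is false.
  So ◇((r → □r) → q) is false at 2.

Yes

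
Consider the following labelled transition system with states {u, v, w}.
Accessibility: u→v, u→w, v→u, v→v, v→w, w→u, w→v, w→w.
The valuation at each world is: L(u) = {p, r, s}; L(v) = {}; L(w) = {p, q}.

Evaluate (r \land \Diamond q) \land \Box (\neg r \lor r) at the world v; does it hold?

No

At v: r \land \Diamond q is false, \Box (\neg r \lor r) is true, so (r \land \Diamond q) \land \Box (\neg r \lor r) is false.
  At v: r is false, \Diamond q is true, so r \land \Diamond q is false.
    At v: \Diamond q requires q at some successor in {u, v, w}.
      q holds at w, so \Diamond q is true at v.
  At v: \Box (\neg r \lor r) requires \neg r \lor r at every successor {u, v, w}.
    At u: \neg r \lor r is true.
    At v: \neg r \lor r is true.
    At w: \neg r \lor r is true.
  So \Box (\neg r \lor r) is true at v.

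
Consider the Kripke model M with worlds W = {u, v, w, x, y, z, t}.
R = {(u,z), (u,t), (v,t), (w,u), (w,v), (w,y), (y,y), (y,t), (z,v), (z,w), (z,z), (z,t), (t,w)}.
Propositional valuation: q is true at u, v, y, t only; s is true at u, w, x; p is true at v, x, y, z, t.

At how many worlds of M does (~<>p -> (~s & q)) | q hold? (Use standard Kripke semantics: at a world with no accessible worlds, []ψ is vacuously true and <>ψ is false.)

Let φ = (~<>p -> (~s & q)) | q. Evaluate φ at each world:
  u (successors {z, t}): φ is true.
  v (successors {t}): φ is true.
  w (successors {u, v, y}): φ is true.
  x (successors ∅): φ is false.
  y (successors {y, t}): φ is true.
  z (successors {v, w, z, t}): φ is true.
  t (successors {w}): φ is true.
For instance, at u:
  At u: ~<>p -> (~s & q) is true, q is true, so (~<>p -> (~s & q)) | q is true.
    At u: ~<>p is false, ~s & q is false, so ~<>p -> (~s & q) is true.
      At u: <>p is true, so ~<>p is false.
Satisfying worlds: {u, v, w, y, z, t}

6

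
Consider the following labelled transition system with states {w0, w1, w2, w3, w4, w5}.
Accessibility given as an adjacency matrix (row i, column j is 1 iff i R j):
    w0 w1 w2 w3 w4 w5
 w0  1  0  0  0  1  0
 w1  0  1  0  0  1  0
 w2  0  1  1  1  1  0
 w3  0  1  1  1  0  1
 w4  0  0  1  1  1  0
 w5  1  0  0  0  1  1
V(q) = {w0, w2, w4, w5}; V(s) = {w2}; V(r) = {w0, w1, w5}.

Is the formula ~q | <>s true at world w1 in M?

At w1: ~q is true, <>s is false, so ~q | <>s is true.
  At w1: <>s requires s at some successor in {w1, w4}.
    At w1: s is false.
    At w4: s is false.
  So <>s is false at w1.

Yes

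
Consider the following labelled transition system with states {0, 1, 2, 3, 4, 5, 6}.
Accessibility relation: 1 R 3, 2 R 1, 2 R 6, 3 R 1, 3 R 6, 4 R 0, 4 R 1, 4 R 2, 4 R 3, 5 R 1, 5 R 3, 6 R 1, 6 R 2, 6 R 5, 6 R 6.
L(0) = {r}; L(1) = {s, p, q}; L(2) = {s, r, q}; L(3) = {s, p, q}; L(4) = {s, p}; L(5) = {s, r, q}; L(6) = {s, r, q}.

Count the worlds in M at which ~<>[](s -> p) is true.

Let φ = ~<>[](s -> p). Evaluate φ at each world:
  0 (successors ∅): φ is true.
  1 (successors {3}): φ is true.
  2 (successors {1, 6}): φ is false.
  3 (successors {1, 6}): φ is false.
  4 (successors {0, 1, 2, 3}): φ is false.
  5 (successors {1, 3}): φ is false.
  6 (successors {1, 2, 5, 6}): φ is false.
For instance, at 3:
  At 3: <>[](s -> p) is true, so ~<>[](s -> p) is false.
    At 3: <>[](s -> p) requires [](s -> p) at some successor in {1, 6}.
      [](s -> p) holds at 1, so <>[](s -> p) is true at 3.
Satisfying worlds: {0, 1}

2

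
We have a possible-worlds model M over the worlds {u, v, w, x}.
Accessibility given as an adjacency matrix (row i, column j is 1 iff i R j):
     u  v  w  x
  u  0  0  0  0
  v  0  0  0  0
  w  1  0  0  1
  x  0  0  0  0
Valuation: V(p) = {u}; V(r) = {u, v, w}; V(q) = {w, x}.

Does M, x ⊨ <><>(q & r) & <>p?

No

Recall that <>ψ holds at a world iff ψ holds at some accessible world.
At x: <><>(q & r) is false, <>p is false, so <><>(q & r) & <>p is false.
  At x: no accessible worlds, so <><>(q & r) is false.
  At x: no accessible worlds, so <>p is false.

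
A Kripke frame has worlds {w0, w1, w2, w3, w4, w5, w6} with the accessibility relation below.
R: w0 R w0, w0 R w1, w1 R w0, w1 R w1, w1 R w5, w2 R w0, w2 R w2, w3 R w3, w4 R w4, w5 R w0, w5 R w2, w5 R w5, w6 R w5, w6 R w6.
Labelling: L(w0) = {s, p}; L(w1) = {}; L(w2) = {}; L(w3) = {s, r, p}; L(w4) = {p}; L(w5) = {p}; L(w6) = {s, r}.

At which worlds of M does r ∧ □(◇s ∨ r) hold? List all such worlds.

w3, w6

Recall that □ψ holds at a world iff ψ holds at every accessible world, and ◇ψ holds iff ψ holds at some accessible world.
Let φ = r ∧ □(◇s ∨ r). Evaluate φ at each world:
  w0 (successors {w0, w1}): φ is false.
  w1 (successors {w0, w1, w5}): φ is false.
  w2 (successors {w0, w2}): φ is false.
  w3 (successors {w3}): φ is true.
  w4 (successors {w4}): φ is false.
  w5 (successors {w0, w2, w5}): φ is false.
  w6 (successors {w5, w6}): φ is true.
For instance, at w6:
  At w6: r is true, □(◇s ∨ r) is true, so r ∧ □(◇s ∨ r) is true.
    At w6: □(◇s ∨ r) requires ◇s ∨ r at every successor {w5, w6}.
      At w5: ◇s ∨ r is true.
      At w6: ◇s ∨ r is true.
    So □(◇s ∨ r) is true at w6.
Satisfying worlds: {w3, w6}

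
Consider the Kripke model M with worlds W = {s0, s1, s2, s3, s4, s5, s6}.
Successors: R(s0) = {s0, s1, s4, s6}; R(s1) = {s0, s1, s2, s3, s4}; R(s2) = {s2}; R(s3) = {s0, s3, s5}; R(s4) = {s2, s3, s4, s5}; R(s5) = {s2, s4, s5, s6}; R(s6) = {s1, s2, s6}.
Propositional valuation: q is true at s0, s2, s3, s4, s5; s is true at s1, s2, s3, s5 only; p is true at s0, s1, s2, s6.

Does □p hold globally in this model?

No

Let φ = □p. Evaluate φ at each world:
  s0 (successors {s0, s1, s4, s6}): φ is false.
  s1 (successors {s0, s1, s2, s3, s4}): φ is false.
  s2 (successors {s2}): φ is true.
  s3 (successors {s0, s3, s5}): φ is false.
  s4 (successors {s2, s3, s4, s5}): φ is false.
  s5 (successors {s2, s4, s5, s6}): φ is false.
  s6 (successors {s1, s2, s6}): φ is true.
Detail at s0 (counterexample):
  At s0: □p requires p at every successor {s0, s1, s4, s6}.
    p fails at s4, so □p is false at s0.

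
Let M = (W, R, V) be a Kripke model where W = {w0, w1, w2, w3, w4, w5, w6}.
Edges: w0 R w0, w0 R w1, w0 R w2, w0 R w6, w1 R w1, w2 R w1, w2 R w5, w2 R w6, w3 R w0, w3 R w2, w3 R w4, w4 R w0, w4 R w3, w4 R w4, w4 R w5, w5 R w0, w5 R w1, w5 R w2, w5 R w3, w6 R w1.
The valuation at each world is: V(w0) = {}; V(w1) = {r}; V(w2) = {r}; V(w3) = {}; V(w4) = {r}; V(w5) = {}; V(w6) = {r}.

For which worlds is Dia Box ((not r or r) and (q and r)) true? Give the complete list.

none

Recall that Box ψ holds at a world iff ψ holds at every accessible world, and Dia ψ holds iff ψ holds at some accessible world.
Let φ = Dia Box ((not r or r) and (q and r)). Evaluate φ at each world:
  w0 (successors {w0, w1, w2, w6}): φ is false.
  w1 (successors {w1}): φ is false.
  w2 (successors {w1, w5, w6}): φ is false.
  w3 (successors {w0, w2, w4}): φ is false.
  w4 (successors {w0, w3, w4, w5}): φ is false.
  w5 (successors {w0, w1, w2, w3}): φ is false.
  w6 (successors {w1}): φ is false.
For instance, at w1:
  At w1: Dia Box ((not r or r) and (q and r)) requires Box ((not r or r) and (q and r)) at some successor in {w1}.
    At w1: Box ((not r or r) and (q and r)) is false.
  So Dia Box ((not r or r) and (q and r)) is false at w1.
Satisfying worlds: none.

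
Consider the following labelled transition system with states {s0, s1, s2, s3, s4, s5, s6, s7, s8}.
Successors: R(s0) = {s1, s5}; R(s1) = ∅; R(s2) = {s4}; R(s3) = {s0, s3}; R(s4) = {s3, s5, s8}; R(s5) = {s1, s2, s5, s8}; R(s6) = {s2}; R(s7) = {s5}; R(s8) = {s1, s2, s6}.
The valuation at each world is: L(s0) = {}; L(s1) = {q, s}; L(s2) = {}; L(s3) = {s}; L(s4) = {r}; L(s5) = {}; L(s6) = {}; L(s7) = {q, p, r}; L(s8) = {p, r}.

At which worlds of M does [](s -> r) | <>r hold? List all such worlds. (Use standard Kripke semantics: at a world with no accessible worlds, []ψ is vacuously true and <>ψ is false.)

s1, s2, s4, s5, s6, s7

Let φ = [](s -> r) | <>r. Evaluate φ at each world:
  s0 (successors {s1, s5}): φ is false.
  s1 (successors ∅): φ is true.
  s2 (successors {s4}): φ is true.
  s3 (successors {s0, s3}): φ is false.
  s4 (successors {s3, s5, s8}): φ is true.
  s5 (successors {s1, s2, s5, s8}): φ is true.
  s6 (successors {s2}): φ is true.
  s7 (successors {s5}): φ is true.
  s8 (successors {s1, s2, s6}): φ is false.
For instance, at s6:
  At s6: [](s -> r) is true, <>r is false, so [](s -> r) | <>r is true.
    At s6: [](s -> r) requires s -> r at every successor {s2}.
      At s2: s -> r is true.
    So [](s -> r) is true at s6.
    At s6: <>r requires r at some successor in {s2}.
      At s2: r is false.
    So <>r is false at s6.
Satisfying worlds: {s1, s2, s4, s5, s6, s7}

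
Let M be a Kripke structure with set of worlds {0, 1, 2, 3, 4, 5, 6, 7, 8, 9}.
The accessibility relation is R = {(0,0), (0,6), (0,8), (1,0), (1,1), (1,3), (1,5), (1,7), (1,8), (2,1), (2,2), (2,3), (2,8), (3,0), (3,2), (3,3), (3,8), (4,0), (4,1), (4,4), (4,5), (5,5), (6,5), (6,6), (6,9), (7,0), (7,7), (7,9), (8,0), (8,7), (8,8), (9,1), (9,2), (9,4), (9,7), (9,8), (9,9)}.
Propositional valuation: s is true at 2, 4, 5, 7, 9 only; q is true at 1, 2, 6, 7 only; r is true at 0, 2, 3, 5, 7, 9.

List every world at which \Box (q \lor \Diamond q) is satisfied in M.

Let φ = \Box (q \lor \Diamond q). Evaluate φ at each world:
  0 (successors {0, 6, 8}): φ is true.
  1 (successors {0, 1, 3, 5, 7, 8}): φ is false.
  2 (successors {1, 2, 3, 8}): φ is true.
  3 (successors {0, 2, 3, 8}): φ is true.
  4 (successors {0, 1, 4, 5}): φ is false.
  5 (successors {5}): φ is false.
  6 (successors {5, 6, 9}): φ is false.
  7 (successors {0, 7, 9}): φ is true.
  8 (successors {0, 7, 8}): φ is true.
  9 (successors {1, 2, 4, 7, 8, 9}): φ is true.
For instance, at 0:
  At 0: \Box (q \lor \Diamond q) requires q \lor \Diamond q at every successor {0, 6, 8}.
      At 0: q is false, \Diamond q is true, so q \lor \Diamond q is true.
      At 6: q is true, \Diamond q is true, so q \lor \Diamond q is true.
      At 8: q is false, \Diamond q is true, so q \lor \Diamond q is true.
  So \Box (q \lor \Diamond q) is true at 0.
Satisfying worlds: {0, 2, 3, 7, 8, 9}

0, 2, 3, 7, 8, 9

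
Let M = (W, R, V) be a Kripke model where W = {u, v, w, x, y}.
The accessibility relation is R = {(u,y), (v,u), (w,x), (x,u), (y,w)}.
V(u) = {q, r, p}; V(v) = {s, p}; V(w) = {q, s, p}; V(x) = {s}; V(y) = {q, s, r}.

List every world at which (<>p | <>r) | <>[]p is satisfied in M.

u, v, w, x, y

Let φ = (<>p | <>r) | <>[]p. Evaluate φ at each world:
  u (successors {y}): φ is true.
  v (successors {u}): φ is true.
  w (successors {x}): φ is true.
  x (successors {u}): φ is true.
  y (successors {w}): φ is true.
For instance, at u:
  At u: <>p | <>r is true, <>[]p is true, so (<>p | <>r) | <>[]p is true.
    At u: <>p is false, <>r is true, so <>p | <>r is true.
      At u: <>p requires p at some successor in {y}.
        At y: p is false.
      So <>p is false at u.
      At u: <>r requires r at some successor in {y}.
        r holds at y, so <>r is true at u.
    At u: <>[]p requires []p at some successor in {y}.
      []p holds at y, so <>[]p is true at u.
Satisfying worlds: {u, v, w, x, y}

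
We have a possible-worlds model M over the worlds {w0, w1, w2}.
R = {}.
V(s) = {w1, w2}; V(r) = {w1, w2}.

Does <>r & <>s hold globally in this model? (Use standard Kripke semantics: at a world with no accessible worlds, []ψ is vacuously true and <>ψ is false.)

Recall that <>ψ holds at a world iff ψ holds at some accessible world.
Let φ = <>r & <>s. Evaluate φ at each world:
  w0 (successors ∅): φ is false.
  w1 (successors ∅): φ is false.
  w2 (successors ∅): φ is false.
Detail at w0 (counterexample):
  At w0: <>r is false, <>s is false, so <>r & <>s is false.
    At w0: no accessible worlds, so <>r is false.
    At w0: no accessible worlds, so <>s is false.

No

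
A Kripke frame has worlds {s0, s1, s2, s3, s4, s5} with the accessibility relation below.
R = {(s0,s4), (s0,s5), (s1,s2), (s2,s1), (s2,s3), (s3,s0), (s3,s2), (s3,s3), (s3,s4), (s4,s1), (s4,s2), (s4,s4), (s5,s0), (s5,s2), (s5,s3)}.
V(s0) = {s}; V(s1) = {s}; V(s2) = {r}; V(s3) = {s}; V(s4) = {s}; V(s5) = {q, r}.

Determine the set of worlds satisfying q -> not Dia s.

Let φ = q -> not Dia s. Evaluate φ at each world:
  s0 (successors {s4, s5}): φ is true.
  s1 (successors {s2}): φ is true.
  s2 (successors {s1, s3}): φ is true.
  s3 (successors {s0, s2, s3, s4}): φ is true.
  s4 (successors {s1, s2, s4}): φ is true.
  s5 (successors {s0, s2, s3}): φ is false.
For instance, at s0:
  At s0: q is false, not Dia s is false, so q -> not Dia s is true.
    At s0: Dia s is true, so not Dia s is false.
      At s0: Dia s requires s at some successor in {s4, s5}.
        s holds at s4, so Dia s is true at s0.
Satisfying worlds: {s0, s1, s2, s3, s4}

s0, s1, s2, s3, s4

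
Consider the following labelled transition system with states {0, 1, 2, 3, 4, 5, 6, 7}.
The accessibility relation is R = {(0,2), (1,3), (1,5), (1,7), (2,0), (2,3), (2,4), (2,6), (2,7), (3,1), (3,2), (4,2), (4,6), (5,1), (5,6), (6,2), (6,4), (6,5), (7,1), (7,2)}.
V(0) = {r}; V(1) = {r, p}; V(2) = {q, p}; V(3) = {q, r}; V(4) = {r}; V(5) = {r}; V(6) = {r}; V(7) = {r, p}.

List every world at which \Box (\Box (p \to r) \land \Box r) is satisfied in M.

Let φ = \Box (\Box (p \to r) \land \Box r). Evaluate φ at each world:
  0 (successors {2}): φ is true.
  1 (successors {3, 5, 7}): φ is false.
  2 (successors {0, 3, 4, 6, 7}): φ is false.
  3 (successors {1, 2}): φ is true.
  4 (successors {2, 6}): φ is false.
  5 (successors {1, 6}): φ is false.
  6 (successors {2, 4, 5}): φ is false.
  7 (successors {1, 2}): φ is true.
For instance, at 7:
  At 7: \Box (\Box (p \to r) \land \Box r) requires \Box (p \to r) \land \Box r at every successor {1, 2}.
      At 1: \Box (p \to r) is true, \Box r is true, so \Box (p \to r) \land \Box r is true.
      At 2: \Box (p \to r) is true, \Box r is true, so \Box (p \to r) \land \Box r is true.
  So \Box (\Box (p \to r) \land \Box r) is true at 7.
Satisfying worlds: {0, 3, 7}

0, 3, 7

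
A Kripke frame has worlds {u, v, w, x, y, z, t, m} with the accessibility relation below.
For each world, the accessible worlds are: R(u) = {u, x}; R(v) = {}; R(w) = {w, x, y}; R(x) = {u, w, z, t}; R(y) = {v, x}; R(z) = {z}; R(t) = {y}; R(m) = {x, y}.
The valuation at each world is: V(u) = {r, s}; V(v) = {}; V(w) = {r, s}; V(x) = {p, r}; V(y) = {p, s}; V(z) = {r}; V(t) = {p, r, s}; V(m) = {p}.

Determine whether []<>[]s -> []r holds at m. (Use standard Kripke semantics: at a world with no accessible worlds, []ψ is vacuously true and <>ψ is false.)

At m: []<>[]s is true, []r is false, so []<>[]s -> []r is false.
  At m: []<>[]s requires <>[]s at every successor {x, y}.
      At x: <>[]s requires []s at some successor in {u, w, z, t}.
        []s holds at t, so <>[]s is true at x.
      At y: <>[]s requires []s at some successor in {v, x}.
        []s holds at v, so <>[]s is true at y.
  So []<>[]s is true at m.
  At m: []r requires r at every successor {x, y}.
    r fails at y, so []r is false at m.

No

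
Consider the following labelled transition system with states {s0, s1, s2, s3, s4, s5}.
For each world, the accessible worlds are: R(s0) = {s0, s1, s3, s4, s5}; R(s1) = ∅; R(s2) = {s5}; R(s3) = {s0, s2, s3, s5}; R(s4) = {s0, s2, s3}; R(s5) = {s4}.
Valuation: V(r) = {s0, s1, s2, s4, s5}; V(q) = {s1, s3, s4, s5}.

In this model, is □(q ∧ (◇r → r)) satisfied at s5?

Yes

At s5: □(q ∧ (◇r → r)) requires q ∧ (◇r → r) at every successor {s4}.
    At s4: q is true, ◇r → r is true, so q ∧ (◇r → r) is true.
      At s4: ◇r is true, r is true, so ◇r → r is true.
So □(q ∧ (◇r → r)) is true at s5.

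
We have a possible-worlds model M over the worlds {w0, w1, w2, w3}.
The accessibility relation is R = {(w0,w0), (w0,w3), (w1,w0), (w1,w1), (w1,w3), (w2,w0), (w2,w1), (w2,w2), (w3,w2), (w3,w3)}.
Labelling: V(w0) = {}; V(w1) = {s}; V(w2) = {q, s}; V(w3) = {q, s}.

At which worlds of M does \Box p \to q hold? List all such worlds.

Let φ = \Box p \to q. Evaluate φ at each world:
  w0 (successors {w0, w3}): φ is true.
  w1 (successors {w0, w1, w3}): φ is true.
  w2 (successors {w0, w1, w2}): φ is true.
  w3 (successors {w2, w3}): φ is true.
For instance, at w0:
  At w0: \Box p is false, q is false, so \Box p \to q is true.
    At w0: \Box p requires p at every successor {w0, w3}.
      p fails at w0, so \Box p is false at w0.
Satisfying worlds: {w0, w1, w2, w3}

w0, w1, w2, w3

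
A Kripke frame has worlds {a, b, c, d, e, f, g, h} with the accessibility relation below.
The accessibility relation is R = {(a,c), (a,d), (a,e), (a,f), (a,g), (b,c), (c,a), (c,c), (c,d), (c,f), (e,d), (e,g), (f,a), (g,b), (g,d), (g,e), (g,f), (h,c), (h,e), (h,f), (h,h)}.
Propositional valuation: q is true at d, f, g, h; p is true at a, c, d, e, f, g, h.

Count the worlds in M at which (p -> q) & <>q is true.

2

Let φ = (p -> q) & <>q. Evaluate φ at each world:
  a (successors {c, d, e, f, g}): φ is false.
  b (successors {c}): φ is false.
  c (successors {a, c, d, f}): φ is false.
  d (successors ∅): φ is false.
  e (successors {d, g}): φ is false.
  f (successors {a}): φ is false.
  g (successors {b, d, e, f}): φ is true.
  h (successors {c, e, f, h}): φ is true.
For instance, at c:
  At c: p -> q is false, <>q is true, so (p -> q) & <>q is false.
    At c: <>q requires q at some successor in {a, c, d, f}.
      q holds at d, so <>q is true at c.
Satisfying worlds: {g, h}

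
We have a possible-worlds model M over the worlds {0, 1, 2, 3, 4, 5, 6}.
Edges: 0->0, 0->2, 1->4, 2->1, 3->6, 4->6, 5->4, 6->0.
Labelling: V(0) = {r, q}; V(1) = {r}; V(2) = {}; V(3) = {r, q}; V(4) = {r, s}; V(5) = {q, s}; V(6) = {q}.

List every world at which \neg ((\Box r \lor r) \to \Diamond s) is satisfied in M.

0, 2, 3, 4, 6

Let φ = \neg ((\Box r \lor r) \to \Diamond s). Evaluate φ at each world:
  0 (successors {0, 2}): φ is true.
  1 (successors {4}): φ is false.
  2 (successors {1}): φ is true.
  3 (successors {6}): φ is true.
  4 (successors {6}): φ is true.
  5 (successors {4}): φ is false.
  6 (successors {0}): φ is true.
For instance, at 1:
  At 1: (\Box r \lor r) \to \Diamond s is true, so \neg ((\Box r \lor r) \to \Diamond s) is false.
    At 1: \Box r \lor r is true, \Diamond s is true, so (\Box r \lor r) \to \Diamond s is true.
      At 1: \Box r is true, r is true, so \Box r \lor r is true.
      At 1: \Diamond s requires s at some successor in {4}.
        s holds at 4, so \Diamond s is true at 1.
Satisfying worlds: {0, 2, 3, 4, 6}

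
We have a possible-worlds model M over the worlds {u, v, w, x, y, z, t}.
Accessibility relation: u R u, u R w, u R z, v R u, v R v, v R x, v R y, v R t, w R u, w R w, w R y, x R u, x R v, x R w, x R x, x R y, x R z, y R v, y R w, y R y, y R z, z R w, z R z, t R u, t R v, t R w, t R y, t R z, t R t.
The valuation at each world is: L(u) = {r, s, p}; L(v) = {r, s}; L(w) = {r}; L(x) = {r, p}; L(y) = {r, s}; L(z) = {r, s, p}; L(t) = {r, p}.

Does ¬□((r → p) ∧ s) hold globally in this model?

Recall that □ψ holds at a world iff ψ holds at every accessible world, and ◇ψ holds iff ψ holds at some accessible world.
Let φ = ¬□((r → p) ∧ s). Evaluate φ at each world:
  u (successors {u, w, z}): φ is true.
  v (successors {u, v, x, y, t}): φ is true.
  w (successors {u, w, y}): φ is true.
  x (successors {u, v, w, x, y, z}): φ is true.
  y (successors {v, w, y, z}): φ is true.
  z (successors {w, z}): φ is true.
  t (successors {u, v, w, y, z, t}): φ is true.
For instance, at y:
  At y: □((r → p) ∧ s) is false, so ¬□((r → p) ∧ s) is true.
    At y: □((r → p) ∧ s) requires (r → p) ∧ s at every successor {v, w, y, z}.
      (r → p) ∧ s fails at v, so □((r → p) ∧ s) is false at y.

Yes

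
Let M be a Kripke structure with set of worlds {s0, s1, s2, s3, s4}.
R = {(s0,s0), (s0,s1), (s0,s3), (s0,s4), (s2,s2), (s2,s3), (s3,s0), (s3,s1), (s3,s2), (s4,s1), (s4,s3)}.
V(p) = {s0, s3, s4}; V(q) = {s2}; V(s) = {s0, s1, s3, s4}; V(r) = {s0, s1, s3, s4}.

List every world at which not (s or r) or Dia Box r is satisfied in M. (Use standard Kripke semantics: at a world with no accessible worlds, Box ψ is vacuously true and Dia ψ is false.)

s0, s2, s3, s4

Let φ = not (s or r) or Dia Box r. Evaluate φ at each world:
  s0 (successors {s0, s1, s3, s4}): φ is true.
  s1 (successors ∅): φ is false.
  s2 (successors {s2, s3}): φ is true.
  s3 (successors {s0, s1, s2}): φ is true.
  s4 (successors {s1, s3}): φ is true.
For instance, at s2:
  At s2: not (s or r) is true, Dia Box r is false, so not (s or r) or Dia Box r is true.
    At s2: Dia Box r requires Box r at some successor in {s2, s3}.
      At s2: Box r is false.
      At s3: Box r is false.
    So Dia Box r is false at s2.
Satisfying worlds: {s0, s2, s3, s4}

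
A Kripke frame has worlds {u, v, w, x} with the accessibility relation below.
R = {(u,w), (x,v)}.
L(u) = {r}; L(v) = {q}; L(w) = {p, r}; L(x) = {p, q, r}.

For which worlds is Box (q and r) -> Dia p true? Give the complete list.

u, x

Let φ = Box (q and r) -> Dia p. Evaluate φ at each world:
  u (successors {w}): φ is true.
  v (successors ∅): φ is false.
  w (successors ∅): φ is false.
  x (successors {v}): φ is true.
For instance, at u:
  At u: Box (q and r) is false, Dia p is true, so Box (q and r) -> Dia p is true.
    At u: Box (q and r) requires q and r at every successor {w}.
      q and r fails at w, so Box (q and r) is false at u.
    At u: Dia p requires p at some successor in {w}.
      p holds at w, so Dia p is true at u.
Satisfying worlds: {u, x}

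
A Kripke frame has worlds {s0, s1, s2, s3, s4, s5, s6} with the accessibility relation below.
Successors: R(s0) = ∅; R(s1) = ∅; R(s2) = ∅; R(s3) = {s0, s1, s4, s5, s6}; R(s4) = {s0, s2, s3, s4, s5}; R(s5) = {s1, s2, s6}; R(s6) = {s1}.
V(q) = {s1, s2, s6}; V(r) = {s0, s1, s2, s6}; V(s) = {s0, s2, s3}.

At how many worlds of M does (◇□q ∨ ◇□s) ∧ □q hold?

2

Let φ = (◇□q ∨ ◇□s) ∧ □q. Evaluate φ at each world:
  s0 (successors ∅): φ is false.
  s1 (successors ∅): φ is false.
  s2 (successors ∅): φ is false.
  s3 (successors {s0, s1, s4, s5, s6}): φ is false.
  s4 (successors {s0, s2, s3, s4, s5}): φ is false.
  s5 (successors {s1, s2, s6}): φ is true.
  s6 (successors {s1}): φ is true.
For instance, at s3:
  At s3: ◇□q ∨ ◇□s is true, □q is false, so (◇□q ∨ ◇□s) ∧ □q is false.
    At s3: ◇□q is true, ◇□s is true, so ◇□q ∨ ◇□s is true.
      At s3: ◇□q requires □q at some successor in {s0, s1, s4, s5, s6}.
        □q holds at s0, so ◇□q is true at s3.
      At s3: ◇□s requires □s at some successor in {s0, s1, s4, s5, s6}.
        □s holds at s0, so ◇□s is true at s3.
    At s3: □q requires q at every successor {s0, s1, s4, s5, s6}.
      q fails at s0, so □q is false at s3.
Satisfying worlds: {s5, s6}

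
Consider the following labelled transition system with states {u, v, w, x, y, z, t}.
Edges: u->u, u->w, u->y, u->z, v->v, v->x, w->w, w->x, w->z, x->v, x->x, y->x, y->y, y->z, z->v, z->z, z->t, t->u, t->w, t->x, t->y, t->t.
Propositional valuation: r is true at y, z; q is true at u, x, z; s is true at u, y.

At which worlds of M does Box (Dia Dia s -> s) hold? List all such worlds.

v, x

Recall that Box ψ holds at a world iff ψ holds at every accessible world, and Dia ψ holds iff ψ holds at some accessible world.
Let φ = Box (Dia Dia s -> s). Evaluate φ at each world:
  u (successors {u, w, y, z}): φ is false.
  v (successors {v, x}): φ is true.
  w (successors {w, x, z}): φ is false.
  x (successors {v, x}): φ is true.
  y (successors {x, y, z}): φ is false.
  z (successors {v, z, t}): φ is false.
  t (successors {u, w, x, y, t}): φ is false.
For instance, at t:
  At t: Box (Dia Dia s -> s) requires Dia Dia s -> s at every successor {u, w, x, y, t}.
    Dia Dia s -> s fails at t, so Box (Dia Dia s -> s) is false at t.
      At t: Dia Dia s is true, s is false, so Dia Dia s -> s is false.
Satisfying worlds: {v, x}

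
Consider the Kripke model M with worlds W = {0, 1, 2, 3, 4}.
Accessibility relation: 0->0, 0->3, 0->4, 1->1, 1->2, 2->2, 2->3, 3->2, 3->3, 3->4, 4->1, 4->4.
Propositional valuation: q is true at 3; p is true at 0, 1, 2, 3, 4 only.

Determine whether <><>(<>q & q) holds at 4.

No

At 4: <><>(<>q & q) requires <>(<>q & q) at some successor in {1, 4}.
  At 1: <>(<>q & q) is false.
  At 4: <>(<>q & q) is false.
So <><>(<>q & q) is false at 4.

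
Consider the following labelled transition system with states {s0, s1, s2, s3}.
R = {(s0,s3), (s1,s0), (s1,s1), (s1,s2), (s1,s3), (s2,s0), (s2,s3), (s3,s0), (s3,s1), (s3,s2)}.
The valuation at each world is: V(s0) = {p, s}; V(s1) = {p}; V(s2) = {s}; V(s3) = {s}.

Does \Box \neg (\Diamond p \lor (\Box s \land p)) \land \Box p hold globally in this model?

No

Let φ = \Box \neg (\Diamond p \lor (\Box s \land p)) \land \Box p. Evaluate φ at each world:
  s0 (successors {s3}): φ is false.
  s1 (successors {s0, s1, s2, s3}): φ is false.
  s2 (successors {s0, s3}): φ is false.
  s3 (successors {s0, s1, s2}): φ is false.
Detail at s0 (counterexample):
  At s0: \Box \neg (\Diamond p \lor (\Box s \land p)) is false, \Box p is false, so \Box \neg (\Diamond p \lor (\Box s \land p)) \land \Box p is false.
    At s0: \Box \neg (\Diamond p \lor (\Box s \land p)) requires \neg (\Diamond p \lor (\Box s \land p)) at every successor {s3}.
      \neg (\Diamond p \lor (\Box s \land p)) fails at s3, so \Box \neg (\Diamond p \lor (\Box s \land p)) is false at s0.
    At s0: \Box p requires p at every successor {s3}.
      p fails at s3, so \Box p is false at s0.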